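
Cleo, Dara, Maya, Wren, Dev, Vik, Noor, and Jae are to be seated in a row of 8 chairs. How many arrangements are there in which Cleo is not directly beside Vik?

30240

Of the 8! = 40320 arrangements, those with Cleo and Vik adjacent number 2 × 7! = 10080 (treat the pair as a block with 2 internal orders).
Complementary counting: 40320 − 10080 = 30240.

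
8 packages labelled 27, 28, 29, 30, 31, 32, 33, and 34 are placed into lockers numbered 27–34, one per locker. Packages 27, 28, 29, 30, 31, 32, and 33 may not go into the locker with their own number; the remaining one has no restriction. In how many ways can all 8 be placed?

16687

Let Aᵢ (for 27 ≤ i ≤ 33) be the placements that put package i in its forbidden locker. Any j of these fix j positions, leaving (8−j)! ways to fill the rest, and there are C(7,j) ways to pick which j.
By inclusion–exclusion, the number of valid placements is Σ_{j=0}^{7} (−1)^j C(7,j)·(8−j)!.
Computing: 40320 − 35280 + 15120 − 4200 + 840 − 126 + 14 − 1 = 16687.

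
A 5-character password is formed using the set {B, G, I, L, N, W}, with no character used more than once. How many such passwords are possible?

With no repetition, fill the 5 characters in order: 6 choices, then 5, down to 2.
6 × 5 × 4 × 3 × 2 = 720.

720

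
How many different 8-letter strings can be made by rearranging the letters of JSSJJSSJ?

70

Letter multiplicities in JSSJJSSJ: J×4, S×4.
So there are 8! / (4!·4!) = 70 distinguishable arrangements.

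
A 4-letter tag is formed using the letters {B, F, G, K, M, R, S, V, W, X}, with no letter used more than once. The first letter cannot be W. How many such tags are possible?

4536

The first letter has 10−1 = 9 choices (anything except W).
The remaining 3 letters are filled from the other 9 symbols without repetition: 9 × 8 × 7 = 504.
Total: 9 × 504 = 4536.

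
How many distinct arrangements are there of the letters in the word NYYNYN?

NYYNYN has 6 letters with N appearing 3 times and Y appearing 3 times.
So there are 6! / (3!·3!) = 20 distinguishable arrangements.

20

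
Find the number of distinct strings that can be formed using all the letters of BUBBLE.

BUBBLE has 6 letters with B appearing 3 times.
Dividing 6! = 720 by 3! = 6 for the repeated letters gives 120.

120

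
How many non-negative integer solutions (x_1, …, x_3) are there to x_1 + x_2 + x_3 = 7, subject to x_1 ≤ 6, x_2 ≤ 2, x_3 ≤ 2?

8

By stars and bars, unrestricted non-negative solutions to x_1+…+x_3 = 7 number C(7+2,2) = 36.
Subtract solutions that violate a single cap (substitute x_i' = x_i − (cap_i+1)): x_1 ≥ 7 gives C(2,2) = 1; x_2 ≥ 3 gives C(6,2) = 15; x_3 ≥ 3 gives C(6,2) = 15. Together 31.
Add back pairs where two caps are both exceeded: 0 + 0 + 3 = 3.
By inclusion–exclusion the count is 36 − 31 + 3 = 8.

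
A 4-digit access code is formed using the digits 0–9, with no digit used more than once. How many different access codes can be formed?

5040

This is a permutation of 4 out of 10: P(10,4) = 10!/6!.
10 × 9 × 8 × 7 = 5040.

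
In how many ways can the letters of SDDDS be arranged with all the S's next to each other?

Treat the 2 copies of S as a single block. The multiset to arrange is then {SS, D, D, D}, 4 items in all.
That gives (4)!/(3!) = 4 arrangements.

4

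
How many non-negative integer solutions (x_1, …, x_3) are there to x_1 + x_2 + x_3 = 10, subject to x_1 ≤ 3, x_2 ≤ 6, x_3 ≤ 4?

10

By stars and bars, unrestricted non-negative solutions to x_1+…+x_3 = 10 number C(10+2,2) = 66.
Subtract solutions that violate a single cap (substitute x_i' = x_i − (cap_i+1)): x_1 ≥ 4 gives C(8,2) = 28; x_2 ≥ 7 gives C(5,2) = 10; x_3 ≥ 5 gives C(7,2) = 21. Together 59.
Add back pairs where two caps are both exceeded: 0 + 3 + 0 = 3.
By inclusion–exclusion the count is 66 − 59 + 3 = 10.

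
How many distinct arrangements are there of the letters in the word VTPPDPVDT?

VTPPDPVDT has 9 letters with D appearing twice, P appearing 3 times, T appearing twice, and V appearing twice.
The number of distinct arrangements is 9!/(3!·2!·2!·2!) = 362880/48 = 7560.

7560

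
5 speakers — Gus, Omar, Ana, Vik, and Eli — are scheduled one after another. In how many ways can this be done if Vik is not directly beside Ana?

72

There are 5! = 120 arrangements in all. If Vik and Ana are adjacent, merging them into one block gives 2·(4)! = 48 arrangements.
Complementary counting: 120 − 48 = 72.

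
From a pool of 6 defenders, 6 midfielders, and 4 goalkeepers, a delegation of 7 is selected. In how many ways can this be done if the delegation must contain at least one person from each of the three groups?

With no constraint there are C(16,7) = 11440 possible selections.
Selections missing a whole group: no defenders → C(10,7) = 120; no midfielders → C(10,7) = 120; no goalkeepers → C(12,7) = 792.
Add back selections omitting two groups (i.e. drawn from a single group): C(6,7) + C(6,7) + C(4,7) = 0.
By inclusion–exclusion: 11440 − 1032 + 0 = 10408.

10408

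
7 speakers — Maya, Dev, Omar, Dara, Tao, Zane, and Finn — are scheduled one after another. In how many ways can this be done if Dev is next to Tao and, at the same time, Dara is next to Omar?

Treat {Dev,Tao} as one block (2 orders) and {Dara,Omar} as another (2 orders).
That leaves 5 units to arrange: 2 × 2 × 5! = 4 × 120 = 480.

480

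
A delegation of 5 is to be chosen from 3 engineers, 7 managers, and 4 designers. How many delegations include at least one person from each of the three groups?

Total 5-person selections from all 14: C(14,5) = 2002.
Selections missing a whole group: no engineers → C(11,5) = 462; no managers → C(7,5) = 21; no designers → C(10,5) = 252.
Add back selections omitting two groups (i.e. drawn from a single group): C(3,5) + C(7,5) + C(4,5) = 21.
By inclusion–exclusion: 2002 − 735 + 21 = 1288.

1288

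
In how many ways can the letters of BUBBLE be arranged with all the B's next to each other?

24

Treat the 3 copies of B as a single block. The multiset to arrange is then {BBB, E, L, U}, 4 items in all.
All 4 items are distinct, so there are (4)! = 24 arrangements.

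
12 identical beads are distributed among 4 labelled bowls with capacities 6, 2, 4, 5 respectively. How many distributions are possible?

45

Without the upper bounds there are C(15,3) = 455 ways to split 12 among 4 bowls.
Subtract solutions that violate a single cap (substitute x_i' = x_i − (cap_i+1)): x_1 ≥ 7 gives C(8,3) = 56; x_2 ≥ 3 gives C(12,3) = 220; x_3 ≥ 5 gives C(10,3) = 120; x_4 ≥ 6 gives C(9,3) = 84. Together 480.
Add back pairs where two caps are both exceeded: 10 + 1 + 0 + 35 + 20 + 4 = 70.
By inclusion–exclusion the count is 455 − 480 + 70 = 45.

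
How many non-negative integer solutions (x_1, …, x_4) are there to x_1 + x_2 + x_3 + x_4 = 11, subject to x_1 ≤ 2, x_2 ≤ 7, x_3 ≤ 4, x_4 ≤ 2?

27

Without the upper bounds there are C(14,3) = 364 ways to split 11 among 4 variables.
Subtract solutions that violate a single cap (substitute x_i' = x_i − (cap_i+1)): x_1 ≥ 3 gives C(11,3) = 165; x_2 ≥ 8 gives C(6,3) = 20; x_3 ≥ 5 gives C(9,3) = 84; x_4 ≥ 3 gives C(11,3) = 165. Together 434.
Add back pairs where two caps are both exceeded: 1 + 20 + 56 + 0 + 1 + 20 = 98.
Subtract triples: 0 + 0 + 1 + 0 = 1.
By inclusion–exclusion the count is 364 − 434 + 98 − 1 = 27.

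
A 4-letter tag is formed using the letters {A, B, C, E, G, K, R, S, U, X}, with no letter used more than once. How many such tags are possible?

5040

Choose and order 4 of the 10 symbols: the first letter has 10 options, the next 9, then 8, 7.
10 × 9 × 8 × 7 = 5040.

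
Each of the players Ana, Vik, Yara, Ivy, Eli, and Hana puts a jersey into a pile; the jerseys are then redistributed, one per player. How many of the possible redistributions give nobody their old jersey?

Count assignments avoiding every fixed point. For any j of the 6 players fixed to their old jersey, the other 6−j can be arranged in (6−j)! ways.
By inclusion–exclusion this is Σ_{j=0}^{6} (−1)^j C(6,j)·(6−j)!.
Computing: 720 − 720 + 360 − 120 + 30 − 6 + 1 = 265.

265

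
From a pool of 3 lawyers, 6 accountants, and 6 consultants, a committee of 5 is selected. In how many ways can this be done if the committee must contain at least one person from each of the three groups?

1971

Total 5-person selections from all 15: C(15,5) = 3003.
Subtract selections that omit an entire group: no lawyers → C(12,5) = 792; no accountants → C(9,5) = 126; no consultants → C(9,5) = 126.
Add back selections omitting two groups (i.e. drawn from a single group): C(3,5) + C(6,5) + C(6,5) = 12.
By inclusion–exclusion: 3003 − 1044 + 12 = 1971.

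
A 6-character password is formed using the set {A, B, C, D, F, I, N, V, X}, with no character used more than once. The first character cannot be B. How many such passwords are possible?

53760

The first character has 9−1 = 8 choices (anything except B).
The remaining 5 characters are filled from the other 8 symbols without repetition: 8 × 7 × 6 × 5 × 4 = 6720.
Total: 8 × 6720 = 53760.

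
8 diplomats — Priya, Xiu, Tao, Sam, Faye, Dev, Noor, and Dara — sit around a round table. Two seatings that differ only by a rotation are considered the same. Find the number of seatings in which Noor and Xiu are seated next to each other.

1440

Glue Noor and Xiu into a block (2 internal orders). Seating 7 units around a circle gives (6)! arrangements.
So 2 × (6)! = 2 × 720 = 1440.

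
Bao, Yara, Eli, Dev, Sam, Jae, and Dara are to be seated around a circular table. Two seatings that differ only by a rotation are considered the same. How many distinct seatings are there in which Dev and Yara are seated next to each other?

Treat {Dev, Yara} as one unit (2 internal orders) and seat the resulting 6 units around the table: (5)! circular arrangements.
So 2 × (5)! = 2 × 120 = 240.

240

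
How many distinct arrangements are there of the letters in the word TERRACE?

1260

Letter multiplicities in TERRACE: A×1, C×1, E×2, R×2, T×1.
So there are 7! / (2!·2!) = 1260 distinguishable arrangements.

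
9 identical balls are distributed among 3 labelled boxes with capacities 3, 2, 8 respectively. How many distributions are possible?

11

Ignoring the caps, the number of non-negative solutions to x_1+…+x_3 = 9 is C(11,2) = 55.
Subtract solutions that violate a single cap (substitute x_i' = x_i − (cap_i+1)): x_1 ≥ 4 gives C(7,2) = 21; x_2 ≥ 3 gives C(8,2) = 28; x_3 ≥ 9 gives C(2,2) = 1. Together 50.
Add back pairs where two caps are both exceeded: 6 + 0 + 0 = 6.
By inclusion–exclusion the count is 55 − 50 + 6 = 11.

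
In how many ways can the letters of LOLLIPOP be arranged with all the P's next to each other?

420

Treat the 2 copies of P as a single block. The multiset to arrange is then {PP, I, L, L, L, O, O}, 7 items in all.
That gives (7)!/(3!·2!) = 420 arrangements.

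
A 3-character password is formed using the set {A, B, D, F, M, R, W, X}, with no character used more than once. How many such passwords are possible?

Choose and order 3 of the 8 symbols: the first character has 8 options, the next 7, then 6.
8 × 7 × 6 = 336.

336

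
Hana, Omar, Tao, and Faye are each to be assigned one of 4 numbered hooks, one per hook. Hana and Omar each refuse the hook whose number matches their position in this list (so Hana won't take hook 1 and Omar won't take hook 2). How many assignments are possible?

14

Let Aᵢ (for i ∈ {1, 2}) be the placements that put person i in their forbidden hook. Any j of these fix j positions, leaving (4−j)! ways to fill the rest, and there are C(2,j) ways to pick which j.
By inclusion–exclusion, the number of valid placements is Σ_{j=0}^{2} (−1)^j C(2,j)·(4−j)!.
Computing: 24 − 12 + 2 = 14.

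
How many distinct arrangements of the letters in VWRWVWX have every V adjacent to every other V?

Treat the 2 copies of V as a single block. The multiset to arrange is then {VV, R, W, W, W, X}, 6 items in all.
That gives (6)!/(3!) = 120 arrangements.

120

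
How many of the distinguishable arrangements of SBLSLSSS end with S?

105

With the last slot taken by S, it remains to arrange the other 7 letters (BLSLSSS).
Those 7 letters have L appearing twice and S appearing 4 times, giving (7)!/(4!·2!) = 105.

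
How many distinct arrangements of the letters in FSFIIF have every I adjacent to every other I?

Treat the 2 copies of I as a single block. The multiset to arrange is then {II, F, F, F, S}, 5 items in all.
That gives (5)!/(3!) = 20 arrangements.

20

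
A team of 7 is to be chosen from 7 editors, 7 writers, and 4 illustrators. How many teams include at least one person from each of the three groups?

27734

Total 7-person selections from all 18: C(18,7) = 31824.
Selections missing a whole group: no editors → C(11,7) = 330; no writers → C(11,7) = 330; no illustrators → C(14,7) = 3432.
Add back selections omitting two groups (i.e. drawn from a single group): C(7,7) + C(7,7) + C(4,7) = 2.
By inclusion–exclusion: 31824 − 4092 + 2 = 27734.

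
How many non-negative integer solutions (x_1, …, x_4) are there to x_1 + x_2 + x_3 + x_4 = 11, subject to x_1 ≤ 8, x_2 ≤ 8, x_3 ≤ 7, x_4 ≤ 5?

Without the upper bounds there are C(14,3) = 364 ways to split 11 among 4 variables.
Subtract solutions that violate a single cap (substitute x_i' = x_i − (cap_i+1)): x_1 ≥ 9 gives C(5,3) = 10; x_2 ≥ 9 gives C(5,3) = 10; x_3 ≥ 8 gives C(6,3) = 20; x_4 ≥ 6 gives C(8,3) = 56. Together 96.
No two caps can be exceeded simultaneously, so the pair terms are all 0.
By inclusion–exclusion the count is 364 − 96 + 0 = 268.

268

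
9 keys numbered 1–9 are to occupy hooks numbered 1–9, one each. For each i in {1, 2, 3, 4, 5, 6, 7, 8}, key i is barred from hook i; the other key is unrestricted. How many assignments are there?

148329

Let Aᵢ (for 1 ≤ i ≤ 8) be the placements that put key i in its forbidden hook. Any j of these fix j positions, leaving (9−j)! ways to fill the rest, and there are C(8,j) ways to pick which j.
By inclusion–exclusion, the number of valid placements is Σ_{j=0}^{8} (−1)^j C(8,j)·(9−j)!.
Computing: 362880 − 322560 + 141120 − 40320 + 8400 − 1344 + 168 − 16 + 1 = 148329.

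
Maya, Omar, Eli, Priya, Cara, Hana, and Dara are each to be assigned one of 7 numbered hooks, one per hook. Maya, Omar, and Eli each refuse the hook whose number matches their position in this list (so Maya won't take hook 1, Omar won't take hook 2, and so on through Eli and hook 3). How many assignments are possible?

Let Aᵢ (for i ∈ {1, 2, 3}) be the placements that put person i in their forbidden hook. Any j of these fix j positions, leaving (7−j)! ways to fill the rest, and there are C(3,j) ways to pick which j.
By inclusion–exclusion, the number of valid placements is Σ_{j=0}^{3} (−1)^j C(3,j)·(7−j)!.
Computing: 5040 − 2160 + 360 − 24 = 3216.

3216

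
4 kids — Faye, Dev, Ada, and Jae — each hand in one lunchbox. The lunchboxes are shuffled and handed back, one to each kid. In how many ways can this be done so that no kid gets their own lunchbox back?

9

Let Aᵢ be the assignments in which kid i gets their own lunchbox. We want the size of the complement of A₁∪…∪A_4.
By inclusion–exclusion this is Σ_{j=0}^{4} (−1)^j C(4,j)·(4−j)!.
Computing: 24 − 24 + 12 − 4 + 1 = 9.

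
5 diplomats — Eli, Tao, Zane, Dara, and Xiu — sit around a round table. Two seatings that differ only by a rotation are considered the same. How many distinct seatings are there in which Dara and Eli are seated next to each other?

Treat {Dara, Eli} as one unit (2 internal orders) and seat the resulting 4 units around the table: (3)! circular arrangements.
So 2 × (3)! = 2 × 6 = 12.

12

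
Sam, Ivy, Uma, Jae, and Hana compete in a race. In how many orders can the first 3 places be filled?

There are 5 choices for 1st place, 4 for 2nd, and 3 for 3rd.
That gives 5 × 4 × 3 = 60.

60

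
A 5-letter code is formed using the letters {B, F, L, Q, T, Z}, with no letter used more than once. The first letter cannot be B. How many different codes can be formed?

The first letter has 6−1 = 5 choices (anything except B).
The remaining 4 letters are filled from the other 5 symbols without repetition: 5 × 4 × 3 × 2 = 120.
Total: 5 × 120 = 600.

600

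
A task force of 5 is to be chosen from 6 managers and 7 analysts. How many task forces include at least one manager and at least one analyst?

Unrestricted: C(13,5) = 1287 ways to pick any 5 of the 13.
Subtract selections that omit an entire group: no managers → C(7,5) = 21; no analysts → C(6,5) = 6.
Both groups omitted at once is impossible, so 1287 − 27 = 1260.

1260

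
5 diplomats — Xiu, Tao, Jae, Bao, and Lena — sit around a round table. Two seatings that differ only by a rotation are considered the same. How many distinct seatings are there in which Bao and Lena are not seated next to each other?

12

All circular seatings of 5 people number (4)! = 24.
Seatings with Bao beside Lena: treat them as a block with 2 internal orders, giving 2 × (3)! = 12.
Subtracting, 24 − 12 = 12.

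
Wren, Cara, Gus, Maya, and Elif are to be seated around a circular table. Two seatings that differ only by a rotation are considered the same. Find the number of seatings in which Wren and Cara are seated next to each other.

Treat {Wren, Cara} as one unit (2 internal orders) and seat the resulting 4 units around the table: (3)! circular arrangements.
So 2 × (3)! = 2 × 6 = 12.

12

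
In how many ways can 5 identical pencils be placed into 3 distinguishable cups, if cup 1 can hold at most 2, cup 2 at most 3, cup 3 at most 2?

By stars and bars, unrestricted non-negative solutions to x_1+…+x_3 = 5 number C(5+2,2) = 21.
Subtract solutions that violate a single cap (substitute x_i' = x_i − (cap_i+1)): x_1 ≥ 3 gives C(4,2) = 6; x_2 ≥ 4 gives C(3,2) = 3; x_3 ≥ 3 gives C(4,2) = 6. Together 15.
No two caps can be exceeded simultaneously, so the pair terms are all 0.
By inclusion–exclusion the count is 21 − 15 + 0 = 6.

6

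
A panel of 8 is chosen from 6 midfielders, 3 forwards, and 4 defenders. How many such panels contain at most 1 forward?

Split by how many forwards are chosen (0 through 1).
Sum: C(3,0)·C(10,8) + C(3,1)·C(10,7) = 45 + 360 = 405.

405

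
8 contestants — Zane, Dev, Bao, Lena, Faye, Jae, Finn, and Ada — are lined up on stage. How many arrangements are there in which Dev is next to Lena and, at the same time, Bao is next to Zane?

Treat {Dev,Lena} as one block (2 orders) and {Bao,Zane} as another (2 orders).
That leaves 6 units to arrange: 2 × 2 × 6! = 4 × 720 = 2880.

2880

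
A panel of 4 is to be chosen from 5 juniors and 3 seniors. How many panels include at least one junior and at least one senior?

With no constraint there are C(8,4) = 70 possible selections.
Subtract selections that omit an entire group: no juniors → C(3,4) = 0; no seniors → C(5,4) = 5.
Both groups omitted at once is impossible, so 70 − 5 = 65.

65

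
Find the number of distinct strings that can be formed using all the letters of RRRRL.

RRRRL has 5 letters with R appearing 4 times.
The number of distinct arrangements is 5!/(4!) = 120/24 = 5.

5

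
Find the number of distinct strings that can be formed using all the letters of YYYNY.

Letter multiplicities in YYYNY: N×1, Y×4.
So there are 5! / (4!) = 5 distinguishable arrangements.

5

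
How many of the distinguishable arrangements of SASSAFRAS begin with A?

840

Fix A in the first position and arrange the remaining 8 letters.
Those 8 letters have A appearing twice and S appearing 4 times, giving (8)!/(4!·2!) = 840.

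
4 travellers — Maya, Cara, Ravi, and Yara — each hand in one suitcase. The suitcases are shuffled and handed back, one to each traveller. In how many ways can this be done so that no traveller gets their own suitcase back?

9

This is the derangement count D_4: permutations of 4 items with no fixed point.
By inclusion–exclusion this is Σ_{j=0}^{4} (−1)^j C(4,j)·(4−j)!.
Computing: 24 − 24 + 12 − 4 + 1 = 9.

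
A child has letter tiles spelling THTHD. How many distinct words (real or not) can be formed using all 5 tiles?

30

THTHD has 5 letters with H appearing twice and T appearing twice.
So there are 5! / (2!·2!) = 30 distinguishable arrangements.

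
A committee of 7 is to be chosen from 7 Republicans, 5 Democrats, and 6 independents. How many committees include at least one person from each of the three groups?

Total 7-person selections from all 18: C(18,7) = 31824.
Selections missing a whole group: no Republicans → C(11,7) = 330; no Democrats → C(13,7) = 1716; no independents → C(12,7) = 792.
Add back selections omitting two groups (i.e. drawn from a single group): C(7,7) + C(5,7) + C(6,7) = 1.
By inclusion–exclusion: 31824 − 2838 + 1 = 28987.

28987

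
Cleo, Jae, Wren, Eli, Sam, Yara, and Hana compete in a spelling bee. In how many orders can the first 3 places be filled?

This is an ordered selection of 3 from 7: P(7,3).
That gives 7 × 6 × 5 = 210.

210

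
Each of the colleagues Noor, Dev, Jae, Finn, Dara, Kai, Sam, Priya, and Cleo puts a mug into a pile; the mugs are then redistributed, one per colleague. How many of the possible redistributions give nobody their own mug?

133496

This is the derangement count D_9: permutations of 9 items with no fixed point.
By inclusion–exclusion this is Σ_{j=0}^{9} (−1)^j C(9,j)·(9−j)!.
Computing: 362880 − 362880 + 181440 − 60480 + 15120 − 3024 + 504 − 72 + 9 − 1 = 133496.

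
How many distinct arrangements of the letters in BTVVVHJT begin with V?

With the first slot taken by V, it remains to arrange the other 7 letters (BTVVHJT).
Those 7 letters have T appearing twice and V appearing twice, giving (7)!/(2!·2!) = 1260.

1260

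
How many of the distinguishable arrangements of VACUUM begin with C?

60

With the first slot taken by C, it remains to arrange the other 5 letters (VAUUM).
Those 5 letters have U appearing twice, giving (5)!/(2!) = 60.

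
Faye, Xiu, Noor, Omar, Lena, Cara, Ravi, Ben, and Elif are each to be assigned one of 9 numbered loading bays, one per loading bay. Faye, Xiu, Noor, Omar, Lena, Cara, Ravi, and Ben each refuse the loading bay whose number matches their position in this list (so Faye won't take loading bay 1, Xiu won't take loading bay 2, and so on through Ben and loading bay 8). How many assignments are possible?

148329

Let Aᵢ (for 1 ≤ i ≤ 8) be the placements that put person i in their forbidden loading bay. Any j of these fix j positions, leaving (9−j)! ways to fill the rest, and there are C(8,j) ways to pick which j.
By inclusion–exclusion, the number of valid placements is Σ_{j=0}^{8} (−1)^j C(8,j)·(9−j)!.
Computing: 362880 − 322560 + 141120 − 40320 + 8400 − 1344 + 168 − 16 + 1 = 148329.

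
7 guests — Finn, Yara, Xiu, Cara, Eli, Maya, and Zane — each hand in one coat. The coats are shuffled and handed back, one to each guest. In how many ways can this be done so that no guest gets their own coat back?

1854

This is the derangement count D_7: permutations of 7 items with no fixed point.
By inclusion–exclusion this is Σ_{j=0}^{7} (−1)^j C(7,j)·(7−j)!.
Computing: 5040 − 5040 + 2520 − 840 + 210 − 42 + 7 − 1 = 1854.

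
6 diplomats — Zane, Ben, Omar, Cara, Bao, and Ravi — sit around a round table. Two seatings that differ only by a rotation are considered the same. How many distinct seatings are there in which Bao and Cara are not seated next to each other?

72

Without the restriction there are (5)! = 120 seatings.
Those with Bao next to Cara: fuse the pair into one unit and seat 5 units around a circle — 2·(4)! = 48.
Subtracting, 120 − 48 = 72.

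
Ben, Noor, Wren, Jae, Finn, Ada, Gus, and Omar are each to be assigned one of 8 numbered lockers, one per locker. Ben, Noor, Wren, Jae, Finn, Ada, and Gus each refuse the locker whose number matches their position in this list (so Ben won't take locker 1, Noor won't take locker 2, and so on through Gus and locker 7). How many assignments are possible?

Let Aᵢ (for 1 ≤ i ≤ 7) be the placements that put person i in their forbidden locker. Any j of these fix j positions, leaving (8−j)! ways to fill the rest, and there are C(7,j) ways to pick which j.
By inclusion–exclusion, the number of valid placements is Σ_{j=0}^{7} (−1)^j C(7,j)·(8−j)!.
Computing: 40320 − 35280 + 15120 − 4200 + 840 − 126 + 14 − 1 = 16687.

16687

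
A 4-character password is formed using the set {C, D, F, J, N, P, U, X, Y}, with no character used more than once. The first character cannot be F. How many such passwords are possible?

2688

The first character has 9−1 = 8 choices (anything except F).
The remaining 3 characters are filled from the other 8 symbols without repetition: 8 × 7 × 6 = 336.
Total: 8 × 336 = 2688.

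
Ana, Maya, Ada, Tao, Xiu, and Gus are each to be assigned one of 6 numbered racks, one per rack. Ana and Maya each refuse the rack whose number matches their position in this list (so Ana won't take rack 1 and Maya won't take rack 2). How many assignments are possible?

Let Aᵢ (for i ∈ {1, 2}) be the placements that put person i in their forbidden rack. Any j of these fix j positions, leaving (6−j)! ways to fill the rest, and there are C(2,j) ways to pick which j.
By inclusion–exclusion, the number of valid placements is Σ_{j=0}^{2} (−1)^j C(2,j)·(6−j)!.
Computing: 720 − 240 + 24 = 504.

504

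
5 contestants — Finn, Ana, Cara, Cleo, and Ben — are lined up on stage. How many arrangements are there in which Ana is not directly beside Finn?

72

Of the 5! = 120 arrangements, those with Ana and Finn adjacent number 2 × 4! = 48 (treat the pair as a block with 2 internal orders).
So 120 − 48 = 72 arrangements keep them apart.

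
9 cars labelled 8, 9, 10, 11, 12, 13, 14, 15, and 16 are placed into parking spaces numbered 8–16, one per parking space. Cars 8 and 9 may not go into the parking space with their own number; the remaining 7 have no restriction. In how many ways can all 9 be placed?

Let Aᵢ (for i ∈ {8, 9}) be the placements that put car i in its forbidden parking space. Any j of these fix j positions, leaving (9−j)! ways to fill the rest, and there are C(2,j) ways to pick which j.
By inclusion–exclusion, the number of valid placements is Σ_{j=0}^{2} (−1)^j C(2,j)·(9−j)!.
Computing: 362880 − 80640 + 5040 = 287280.

287280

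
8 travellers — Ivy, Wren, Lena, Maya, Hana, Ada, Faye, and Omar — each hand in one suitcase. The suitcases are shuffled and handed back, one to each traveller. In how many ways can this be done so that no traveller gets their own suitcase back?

14833

This is the derangement count D_8: permutations of 8 items with no fixed point.
By inclusion–exclusion this is Σ_{j=0}^{8} (−1)^j C(8,j)·(8−j)!.
Computing: 40320 − 40320 + 20160 − 6720 + 1680 − 336 + 56 − 8 + 1 = 14833.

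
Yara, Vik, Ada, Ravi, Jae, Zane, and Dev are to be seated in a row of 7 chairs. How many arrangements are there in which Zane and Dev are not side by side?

3600

There are 7! = 5040 arrangements in all. If Zane and Dev are adjacent, merging them into one block gives 2·(6)! = 1440 arrangements.
Complementary counting: 5040 − 1440 = 3600.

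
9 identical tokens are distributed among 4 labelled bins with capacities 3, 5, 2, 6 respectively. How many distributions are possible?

Without the upper bounds there are C(12,3) = 220 ways to split 9 among 4 bins.
Subtract solutions that violate a single cap (substitute x_i' = x_i − (cap_i+1)): x_1 ≥ 4 gives C(8,3) = 56; x_2 ≥ 6 gives C(6,3) = 20; x_3 ≥ 3 gives C(9,3) = 84; x_4 ≥ 7 gives C(5,3) = 10. Together 170.
Add back pairs where two caps are both exceeded: 0 + 10 + 0 + 1 + 0 + 0 = 11.
By inclusion–exclusion the count is 220 − 170 + 11 = 61.

61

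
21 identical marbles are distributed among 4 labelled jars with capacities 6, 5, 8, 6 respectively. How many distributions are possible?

35

By stars and bars, unrestricted non-negative solutions to x_1+…+x_4 = 21 number C(21+3,3) = 2024.
Subtract solutions that violate a single cap (substitute x_i' = x_i − (cap_i+1)): x_1 ≥ 7 gives C(17,3) = 680; x_2 ≥ 6 gives C(18,3) = 816; x_3 ≥ 9 gives C(15,3) = 455; x_4 ≥ 7 gives C(17,3) = 680. Together 2631.
Add back pairs where two caps are both exceeded: 165 + 56 + 120 + 84 + 165 + 56 = 646.
Subtract triples: 0 + 4 + 0 + 0 = 4.
By inclusion–exclusion the count is 2024 − 2631 + 646 − 4 = 35.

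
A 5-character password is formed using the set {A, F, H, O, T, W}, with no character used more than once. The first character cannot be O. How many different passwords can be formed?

The first character has 6−1 = 5 choices (anything except O).
The remaining 4 characters are filled from the other 5 symbols without repetition: 5 × 4 × 3 × 2 = 120.
Total: 5 × 120 = 600.

600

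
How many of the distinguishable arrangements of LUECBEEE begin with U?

210

With the first slot taken by U, it remains to arrange the other 7 letters (LECBEEE).
Those 7 letters have E appearing 4 times, giving (7)!/(4!) = 210.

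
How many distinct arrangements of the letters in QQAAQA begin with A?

Fix A in the first position and arrange the remaining 5 letters.
Those 5 letters have A appearing twice and Q appearing 3 times, giving (5)!/(3!·2!) = 10.

10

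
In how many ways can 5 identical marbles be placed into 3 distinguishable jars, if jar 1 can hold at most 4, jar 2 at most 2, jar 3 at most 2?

Ignoring the caps, the number of non-negative solutions to x_1+…+x_3 = 5 is C(7,2) = 21.
Subtract solutions that violate a single cap (substitute x_i' = x_i − (cap_i+1)): x_1 ≥ 5 gives C(2,2) = 1; x_2 ≥ 3 gives C(4,2) = 6; x_3 ≥ 3 gives C(4,2) = 6. Together 13.
No two caps can be exceeded simultaneously, so the pair terms are all 0.
By inclusion–exclusion the count is 21 − 13 + 0 = 8.

8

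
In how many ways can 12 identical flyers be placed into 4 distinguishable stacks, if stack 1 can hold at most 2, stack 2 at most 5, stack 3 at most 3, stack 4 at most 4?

Without the upper bounds there are C(15,3) = 455 ways to split 12 among 4 stacks.
Subtract solutions that violate a single cap (substitute x_i' = x_i − (cap_i+1)): x_1 ≥ 3 gives C(12,3) = 220; x_2 ≥ 6 gives C(9,3) = 84; x_3 ≥ 4 gives C(11,3) = 165; x_4 ≥ 5 gives C(10,3) = 120. Together 589.
Add back pairs where two caps are both exceeded: 20 + 56 + 35 + 10 + 4 + 20 = 145.
Subtract triples: 0 + 0 + 1 + 0 = 1.
By inclusion–exclusion the count is 455 − 589 + 145 − 1 = 10.

10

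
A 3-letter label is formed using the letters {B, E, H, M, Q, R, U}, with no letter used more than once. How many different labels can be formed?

210

With no repetition, fill the 3 letters in order: 7 choices, then 6, down to 5.
That product is 7 × 6 × 5 = 210.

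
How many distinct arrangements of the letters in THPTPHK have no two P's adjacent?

450

There are 7!/(2!·2!·2!) = 630 arrangements of THPTPHK in total.
Arrangements with the P's together: treat PP as one letter, giving (6)!/(2!·2!) = 180.
Hence 630 − 180 = 450.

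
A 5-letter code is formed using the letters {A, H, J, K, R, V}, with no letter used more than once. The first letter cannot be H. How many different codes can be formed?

600

The first letter has 6−1 = 5 choices (anything except H).
The remaining 4 letters are filled from the other 5 symbols without repetition: 5 × 4 × 3 × 2 = 120.
Total: 5 × 120 = 600.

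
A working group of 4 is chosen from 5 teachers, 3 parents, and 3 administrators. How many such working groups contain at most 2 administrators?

322

Split by how many administrators are chosen (0 through 2).
Sum: C(3,0)·C(8,4) + C(3,1)·C(8,3) + C(3,2)·C(8,2) = 70 + 168 + 84 = 322.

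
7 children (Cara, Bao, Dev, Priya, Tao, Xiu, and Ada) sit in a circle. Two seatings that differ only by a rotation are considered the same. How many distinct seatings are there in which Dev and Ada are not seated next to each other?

All circular seatings of 7 people number (6)! = 720.
Seatings with Dev beside Ada: treat them as a block with 2 internal orders, giving 2 × (5)! = 240.
Subtracting, 720 − 240 = 480.

480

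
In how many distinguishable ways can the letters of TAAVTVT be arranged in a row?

210

TAAVTVT has 7 letters with A appearing twice, T appearing 3 times, and V appearing twice.
Dividing 7! = 5040 by 3!·2!·2! = 24 for the repeated letters gives 210.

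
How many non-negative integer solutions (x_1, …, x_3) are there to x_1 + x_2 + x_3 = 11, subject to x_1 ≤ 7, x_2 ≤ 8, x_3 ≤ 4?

34

Ignoring the caps, the number of non-negative solutions to x_1+…+x_3 = 11 is C(13,2) = 78.
Subtract solutions that violate a single cap (substitute x_i' = x_i − (cap_i+1)): x_1 ≥ 8 gives C(5,2) = 10; x_2 ≥ 9 gives C(4,2) = 6; x_3 ≥ 5 gives C(8,2) = 28. Together 44.
No two caps can be exceeded simultaneously, so the pair terms are all 0.
By inclusion–exclusion the count is 78 − 44 + 0 = 34.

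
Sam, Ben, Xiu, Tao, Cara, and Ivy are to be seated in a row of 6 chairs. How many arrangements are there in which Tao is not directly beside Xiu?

There are 6! = 720 arrangements in all. If Tao and Xiu are adjacent, merging them into one block gives 2·(5)! = 240 arrangements.
So 720 − 240 = 480 arrangements keep them apart.

480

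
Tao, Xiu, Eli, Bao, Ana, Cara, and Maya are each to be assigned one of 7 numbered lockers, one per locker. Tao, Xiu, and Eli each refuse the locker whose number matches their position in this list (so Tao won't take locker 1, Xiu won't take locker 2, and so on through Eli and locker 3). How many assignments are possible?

3216

Let Aᵢ (for i ∈ {1, 2, 3}) be the placements that put person i in their forbidden locker. Any j of these fix j positions, leaving (7−j)! ways to fill the rest, and there are C(3,j) ways to pick which j.
By inclusion–exclusion, the number of valid placements is Σ_{j=0}^{3} (−1)^j C(3,j)·(7−j)!.
Computing: 5040 − 2160 + 360 − 24 = 3216.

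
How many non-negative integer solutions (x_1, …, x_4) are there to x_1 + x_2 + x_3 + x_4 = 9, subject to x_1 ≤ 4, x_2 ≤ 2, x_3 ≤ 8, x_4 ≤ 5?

85

By stars and bars, unrestricted non-negative solutions to x_1+…+x_4 = 9 number C(9+3,3) = 220.
Subtract solutions that violate a single cap (substitute x_i' = x_i − (cap_i+1)): x_1 ≥ 5 gives C(7,3) = 35; x_2 ≥ 3 gives C(9,3) = 84; x_3 ≥ 9 gives C(3,3) = 1; x_4 ≥ 6 gives C(6,3) = 20. Together 140.
Add back pairs where two caps are both exceeded: 4 + 0 + 0 + 0 + 1 + 0 = 5.
By inclusion–exclusion the count is 220 − 140 + 5 = 85.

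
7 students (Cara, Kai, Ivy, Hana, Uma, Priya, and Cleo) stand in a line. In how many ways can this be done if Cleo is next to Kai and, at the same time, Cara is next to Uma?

480

Treat {Cleo,Kai} as one block (2 orders) and {Cara,Uma} as another (2 orders).
That leaves 5 units to arrange: 2 × 2 × 5! = 4 × 120 = 480.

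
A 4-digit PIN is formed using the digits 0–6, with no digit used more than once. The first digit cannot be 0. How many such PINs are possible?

The first digit has 7−1 = 6 choices (anything except 0).
The remaining 3 digits are filled from the other 6 symbols without repetition: 6 × 5 × 4 = 120.
Total: 6 × 120 = 720.

720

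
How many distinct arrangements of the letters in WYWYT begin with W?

12

Fix W in the first position and arrange the remaining 4 letters.
Those 4 letters have Y appearing twice, giving (4)!/(2!) = 12.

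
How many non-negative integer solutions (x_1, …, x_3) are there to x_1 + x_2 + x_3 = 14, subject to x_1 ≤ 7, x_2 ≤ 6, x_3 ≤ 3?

6

Ignoring the caps, the number of non-negative solutions to x_1+…+x_3 = 14 is C(16,2) = 120.
Subtract solutions that violate a single cap (substitute x_i' = x_i − (cap_i+1)): x_1 ≥ 8 gives C(8,2) = 28; x_2 ≥ 7 gives C(9,2) = 36; x_3 ≥ 4 gives C(12,2) = 66. Together 130.
Add back pairs where two caps are both exceeded: 0 + 6 + 10 = 16.
By inclusion–exclusion the count is 120 − 130 + 16 = 6.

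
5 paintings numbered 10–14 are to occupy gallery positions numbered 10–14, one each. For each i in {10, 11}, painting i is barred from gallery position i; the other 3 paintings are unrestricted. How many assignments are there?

Let Aᵢ (for i ∈ {10, 11}) be the placements that put painting i in its forbidden gallery position. Any j of these fix j positions, leaving (5−j)! ways to fill the rest, and there are C(2,j) ways to pick which j.
By inclusion–exclusion, the number of valid placements is Σ_{j=0}^{2} (−1)^j C(2,j)·(5−j)!.
Computing: 120 − 48 + 6 = 78.

78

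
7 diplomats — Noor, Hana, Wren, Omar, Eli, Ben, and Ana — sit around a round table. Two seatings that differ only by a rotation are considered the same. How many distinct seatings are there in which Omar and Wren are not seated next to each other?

480

All circular seatings of 7 people number (6)! = 720.
Seatings with Omar beside Wren: treat them as a block with 2 internal orders, giving 2 × (5)! = 240.
Subtracting, 720 − 240 = 480.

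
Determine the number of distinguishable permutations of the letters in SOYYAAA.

The 7 letters of SOYYAAA have repeats: A appearing 3 times and Y appearing twice.
The number of distinct arrangements is 7!/(3!·2!) = 5040/12 = 420.

420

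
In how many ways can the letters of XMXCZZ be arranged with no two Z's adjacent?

There are 6!/(2!·2!) = 180 arrangements of XMXCZZ in total.
Arrangements with the Z's together: treat ZZ as one letter, giving (5)!/(2!) = 60.
Hence 180 − 60 = 120.

120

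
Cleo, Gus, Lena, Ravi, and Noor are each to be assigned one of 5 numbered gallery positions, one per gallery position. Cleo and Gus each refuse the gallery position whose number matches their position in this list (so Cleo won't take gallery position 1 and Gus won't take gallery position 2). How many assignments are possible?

78

Let Aᵢ (for i ∈ {1, 2}) be the placements that put person i in their forbidden gallery position. Any j of these fix j positions, leaving (5−j)! ways to fill the rest, and there are C(2,j) ways to pick which j.
By inclusion–exclusion, the number of valid placements is Σ_{j=0}^{2} (−1)^j C(2,j)·(5−j)!.
Computing: 120 − 48 + 6 = 78.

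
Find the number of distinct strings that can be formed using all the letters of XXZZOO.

90

Letter multiplicities in XXZZOO: O×2, X×2, Z×2.
Dividing 6! = 720 by 2!·2!·2! = 8 for the repeated letters gives 90.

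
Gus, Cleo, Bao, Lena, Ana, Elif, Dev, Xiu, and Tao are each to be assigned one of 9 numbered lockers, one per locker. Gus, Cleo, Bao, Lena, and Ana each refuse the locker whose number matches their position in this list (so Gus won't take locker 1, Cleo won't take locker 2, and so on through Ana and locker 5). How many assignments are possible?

205056

Let Aᵢ (for 1 ≤ i ≤ 5) be the placements that put person i in their forbidden locker. Any j of these fix j positions, leaving (9−j)! ways to fill the rest, and there are C(5,j) ways to pick which j.
By inclusion–exclusion, the number of valid placements is Σ_{j=0}^{5} (−1)^j C(5,j)·(9−j)!.
Computing: 362880 − 201600 + 50400 − 7200 + 600 − 24 = 205056.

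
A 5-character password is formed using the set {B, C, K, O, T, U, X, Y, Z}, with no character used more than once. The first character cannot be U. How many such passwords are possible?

13440

The first character has 9−1 = 8 choices (anything except U).
The remaining 4 characters are filled from the other 8 symbols without repetition: 8 × 7 × 6 × 5 = 1680.
Total: 8 × 1680 = 13440.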